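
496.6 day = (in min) 7.151e+05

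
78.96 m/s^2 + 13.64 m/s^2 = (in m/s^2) 92.6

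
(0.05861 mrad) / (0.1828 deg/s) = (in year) 5.825e-10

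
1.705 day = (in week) 0.2436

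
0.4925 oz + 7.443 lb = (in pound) 7.474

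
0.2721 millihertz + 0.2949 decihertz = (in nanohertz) 2.976e+07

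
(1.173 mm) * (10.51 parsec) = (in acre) 9.4e+10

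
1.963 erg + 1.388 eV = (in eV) 1.225e+12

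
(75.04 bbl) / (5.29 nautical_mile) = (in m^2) 0.001218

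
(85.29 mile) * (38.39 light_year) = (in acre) 1.232e+19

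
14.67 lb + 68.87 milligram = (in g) 6654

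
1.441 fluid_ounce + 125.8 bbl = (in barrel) 125.8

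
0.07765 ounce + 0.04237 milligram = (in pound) 0.004853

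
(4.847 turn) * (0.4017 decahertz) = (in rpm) 1168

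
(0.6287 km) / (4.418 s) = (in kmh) 512.3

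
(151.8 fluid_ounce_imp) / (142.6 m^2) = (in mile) 1.879e-08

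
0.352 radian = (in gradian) 22.41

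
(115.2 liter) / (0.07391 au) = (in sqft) 1.121e-10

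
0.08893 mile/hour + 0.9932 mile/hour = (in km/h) 1.742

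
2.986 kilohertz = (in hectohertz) 29.86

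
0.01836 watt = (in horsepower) 2.462e-05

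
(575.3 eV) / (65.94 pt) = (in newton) 3.962e-15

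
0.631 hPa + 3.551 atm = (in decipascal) 3.599e+06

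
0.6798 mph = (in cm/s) 30.39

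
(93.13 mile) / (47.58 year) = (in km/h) 0.0003596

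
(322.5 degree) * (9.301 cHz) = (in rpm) 4.999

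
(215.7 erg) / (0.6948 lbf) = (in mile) 4.337e-09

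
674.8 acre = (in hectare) 273.1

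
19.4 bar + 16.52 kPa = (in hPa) 1.957e+04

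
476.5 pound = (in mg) 2.161e+08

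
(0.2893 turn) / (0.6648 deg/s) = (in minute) 2.611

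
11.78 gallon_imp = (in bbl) 0.3368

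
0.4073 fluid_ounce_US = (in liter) 0.01205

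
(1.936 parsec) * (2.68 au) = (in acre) 5.918e+24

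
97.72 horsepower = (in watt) 7.287e+04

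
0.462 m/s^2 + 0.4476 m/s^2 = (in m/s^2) 0.9096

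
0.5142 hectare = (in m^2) 5142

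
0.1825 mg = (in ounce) 6.437e-06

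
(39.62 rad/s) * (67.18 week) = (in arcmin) 5.534e+12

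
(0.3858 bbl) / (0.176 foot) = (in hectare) 0.0001143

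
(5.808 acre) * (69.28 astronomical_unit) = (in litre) 2.436e+20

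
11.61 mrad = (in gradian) 0.7391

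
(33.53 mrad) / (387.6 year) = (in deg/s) 1.572e-10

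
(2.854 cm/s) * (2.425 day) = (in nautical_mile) 3.229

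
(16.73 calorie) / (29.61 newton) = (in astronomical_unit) 1.58e-11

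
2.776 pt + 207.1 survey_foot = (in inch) 2485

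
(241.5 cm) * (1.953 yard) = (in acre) 0.001066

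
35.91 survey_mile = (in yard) 6.32e+04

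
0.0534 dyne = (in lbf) 1.2e-07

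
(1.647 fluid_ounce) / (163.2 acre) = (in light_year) 7.795e-27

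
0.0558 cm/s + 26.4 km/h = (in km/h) 26.4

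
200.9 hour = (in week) 1.196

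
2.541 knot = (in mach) 0.003839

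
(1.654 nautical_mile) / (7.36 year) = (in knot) 2.565e-05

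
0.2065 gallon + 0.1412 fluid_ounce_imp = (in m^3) 0.0007857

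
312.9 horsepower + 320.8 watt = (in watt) 2.337e+05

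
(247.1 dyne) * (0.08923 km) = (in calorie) 0.0527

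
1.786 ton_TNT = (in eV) 4.664e+28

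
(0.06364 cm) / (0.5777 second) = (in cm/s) 0.1102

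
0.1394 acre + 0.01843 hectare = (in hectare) 0.07484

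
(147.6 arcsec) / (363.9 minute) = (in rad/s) 3.277e-08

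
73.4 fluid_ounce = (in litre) 2.171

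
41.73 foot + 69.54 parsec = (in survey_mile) 1.333e+15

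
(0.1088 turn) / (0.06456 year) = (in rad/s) 3.358e-07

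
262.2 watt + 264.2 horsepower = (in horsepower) 264.6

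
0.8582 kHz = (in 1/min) 5.149e+04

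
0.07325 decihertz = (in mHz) 7.325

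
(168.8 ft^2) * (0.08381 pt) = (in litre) 0.4637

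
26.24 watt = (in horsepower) 0.03519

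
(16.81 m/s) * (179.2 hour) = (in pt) 3.074e+10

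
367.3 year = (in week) 1.915e+04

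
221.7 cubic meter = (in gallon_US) 5.857e+04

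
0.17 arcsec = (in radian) 8.242e-07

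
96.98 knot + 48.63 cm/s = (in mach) 0.148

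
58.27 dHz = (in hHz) 0.05827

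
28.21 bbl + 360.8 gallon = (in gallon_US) 1546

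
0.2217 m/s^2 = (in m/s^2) 0.2217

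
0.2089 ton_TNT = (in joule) 8.74e+08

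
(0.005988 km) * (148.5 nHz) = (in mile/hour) 1.989e-06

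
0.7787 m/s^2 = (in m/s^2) 0.7787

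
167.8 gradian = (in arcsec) 5.437e+05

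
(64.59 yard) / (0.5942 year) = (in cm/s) 0.0003152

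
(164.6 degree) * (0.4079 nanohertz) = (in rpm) 1.119e-08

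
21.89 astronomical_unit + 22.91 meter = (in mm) 3.275e+15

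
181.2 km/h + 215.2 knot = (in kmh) 579.8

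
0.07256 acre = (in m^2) 293.6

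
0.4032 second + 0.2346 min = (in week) 2.394e-05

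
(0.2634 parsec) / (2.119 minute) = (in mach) 1.877e+11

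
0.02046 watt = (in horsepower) 2.744e-05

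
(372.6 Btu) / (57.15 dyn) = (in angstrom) 6.879e+18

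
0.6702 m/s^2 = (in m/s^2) 0.6702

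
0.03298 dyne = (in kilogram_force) 3.363e-08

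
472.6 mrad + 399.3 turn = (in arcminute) 8.627e+06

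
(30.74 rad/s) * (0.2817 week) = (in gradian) 3.334e+08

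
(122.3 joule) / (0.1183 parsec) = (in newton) 3.35e-14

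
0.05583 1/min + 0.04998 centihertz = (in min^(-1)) 0.08582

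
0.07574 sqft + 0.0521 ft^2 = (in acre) 2.935e-06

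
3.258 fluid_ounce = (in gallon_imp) 0.02119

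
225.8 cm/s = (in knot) 4.389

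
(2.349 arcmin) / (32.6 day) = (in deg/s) 1.39e-08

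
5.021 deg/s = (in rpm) 0.8368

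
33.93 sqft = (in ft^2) 33.93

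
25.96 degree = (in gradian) 28.84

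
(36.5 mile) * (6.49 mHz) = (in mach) 1.12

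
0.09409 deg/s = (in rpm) 0.01568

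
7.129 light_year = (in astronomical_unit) 4.508e+05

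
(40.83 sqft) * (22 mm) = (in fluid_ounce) 2822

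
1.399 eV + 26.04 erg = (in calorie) 6.224e-07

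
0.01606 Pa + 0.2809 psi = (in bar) 0.01937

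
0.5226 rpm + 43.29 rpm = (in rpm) 43.81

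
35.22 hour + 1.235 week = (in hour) 242.7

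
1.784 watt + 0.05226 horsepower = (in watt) 40.75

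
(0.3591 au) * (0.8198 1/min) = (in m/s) 7.34e+08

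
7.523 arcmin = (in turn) 0.0003483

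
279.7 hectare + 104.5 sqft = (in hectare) 279.7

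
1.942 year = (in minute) 1.021e+06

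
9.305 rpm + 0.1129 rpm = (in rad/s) 0.9862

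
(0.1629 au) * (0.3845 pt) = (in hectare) 330.6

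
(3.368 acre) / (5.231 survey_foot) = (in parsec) 2.77e-13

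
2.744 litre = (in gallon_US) 0.7249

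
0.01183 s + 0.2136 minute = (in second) 12.83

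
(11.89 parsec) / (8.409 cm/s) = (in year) 1.384e+11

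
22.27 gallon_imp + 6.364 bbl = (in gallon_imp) 244.8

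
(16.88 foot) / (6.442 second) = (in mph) 1.787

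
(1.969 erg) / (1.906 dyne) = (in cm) 1.033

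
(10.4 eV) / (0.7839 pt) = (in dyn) 6.025e-10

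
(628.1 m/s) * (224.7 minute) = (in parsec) 2.744e-10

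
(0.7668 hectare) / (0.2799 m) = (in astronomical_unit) 1.831e-07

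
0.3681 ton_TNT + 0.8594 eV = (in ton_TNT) 0.3681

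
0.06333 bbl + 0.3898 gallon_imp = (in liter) 11.84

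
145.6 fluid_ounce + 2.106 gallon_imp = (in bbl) 0.0873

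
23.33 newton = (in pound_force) 5.245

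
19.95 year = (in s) 6.291e+08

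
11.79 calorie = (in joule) 49.33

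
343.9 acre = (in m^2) 1.392e+06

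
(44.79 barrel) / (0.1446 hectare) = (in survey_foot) 0.01616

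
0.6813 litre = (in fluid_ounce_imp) 23.98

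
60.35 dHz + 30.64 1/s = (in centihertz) 3667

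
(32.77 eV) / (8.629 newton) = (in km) 6.085e-22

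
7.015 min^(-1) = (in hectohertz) 0.001169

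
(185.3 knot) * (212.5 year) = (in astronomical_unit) 4.27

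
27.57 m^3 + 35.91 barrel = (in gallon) 8791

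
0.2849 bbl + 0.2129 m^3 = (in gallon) 68.21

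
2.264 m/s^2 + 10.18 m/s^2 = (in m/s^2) 12.44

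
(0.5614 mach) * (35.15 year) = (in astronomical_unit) 1.416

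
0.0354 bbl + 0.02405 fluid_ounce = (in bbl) 0.0354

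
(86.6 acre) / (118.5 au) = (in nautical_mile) 1.067e-11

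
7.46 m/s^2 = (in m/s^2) 7.46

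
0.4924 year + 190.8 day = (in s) 3.201e+07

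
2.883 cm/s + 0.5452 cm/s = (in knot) 0.06664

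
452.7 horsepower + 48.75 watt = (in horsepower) 452.8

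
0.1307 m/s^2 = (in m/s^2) 0.1307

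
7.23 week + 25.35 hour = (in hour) 1240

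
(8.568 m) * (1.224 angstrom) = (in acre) 2.591e-13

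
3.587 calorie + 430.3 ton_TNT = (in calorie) 4.303e+11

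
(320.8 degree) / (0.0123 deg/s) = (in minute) 434.7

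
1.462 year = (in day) 533.6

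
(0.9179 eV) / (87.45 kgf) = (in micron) 1.715e-16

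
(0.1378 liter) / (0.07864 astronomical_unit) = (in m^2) 1.171e-14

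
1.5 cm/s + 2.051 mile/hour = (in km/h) 3.355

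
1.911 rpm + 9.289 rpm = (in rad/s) 1.173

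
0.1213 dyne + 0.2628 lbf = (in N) 1.169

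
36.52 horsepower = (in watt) 2.723e+04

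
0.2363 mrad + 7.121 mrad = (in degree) 0.4215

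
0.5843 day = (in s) 5.048e+04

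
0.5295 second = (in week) 8.755e-07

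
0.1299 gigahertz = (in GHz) 0.1299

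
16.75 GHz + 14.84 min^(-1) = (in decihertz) 1.675e+11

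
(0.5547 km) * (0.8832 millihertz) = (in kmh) 1.764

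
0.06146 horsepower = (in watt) 45.83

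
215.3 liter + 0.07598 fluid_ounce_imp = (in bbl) 1.354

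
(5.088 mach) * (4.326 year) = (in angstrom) 2.364e+21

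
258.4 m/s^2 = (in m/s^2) 258.4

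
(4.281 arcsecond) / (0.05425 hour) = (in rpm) 1.015e-06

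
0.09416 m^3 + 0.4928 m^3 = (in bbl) 3.692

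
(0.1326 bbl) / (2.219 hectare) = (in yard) 1.039e-06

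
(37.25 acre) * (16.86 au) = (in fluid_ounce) 1.286e+22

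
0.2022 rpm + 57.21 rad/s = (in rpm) 546.5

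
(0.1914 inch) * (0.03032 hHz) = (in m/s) 0.01474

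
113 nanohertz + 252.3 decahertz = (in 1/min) 1.514e+05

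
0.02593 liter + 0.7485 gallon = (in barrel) 0.01798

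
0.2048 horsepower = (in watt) 152.7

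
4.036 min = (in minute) 4.036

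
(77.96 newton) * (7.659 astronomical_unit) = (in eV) 5.575e+32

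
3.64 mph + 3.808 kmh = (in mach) 0.007885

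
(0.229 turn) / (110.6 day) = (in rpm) 1.438e-06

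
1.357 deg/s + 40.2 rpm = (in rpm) 40.43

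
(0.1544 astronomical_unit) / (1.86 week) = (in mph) 4.593e+04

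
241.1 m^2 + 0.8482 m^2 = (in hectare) 0.02419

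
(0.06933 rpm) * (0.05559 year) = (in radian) 1.273e+04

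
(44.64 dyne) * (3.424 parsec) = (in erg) 4.716e+20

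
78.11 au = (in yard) 1.278e+13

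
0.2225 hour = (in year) 2.54e-05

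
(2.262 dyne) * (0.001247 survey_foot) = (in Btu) 8.149e-12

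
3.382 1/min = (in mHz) 56.37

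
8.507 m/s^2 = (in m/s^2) 8.507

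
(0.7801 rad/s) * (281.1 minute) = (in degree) 7.539e+05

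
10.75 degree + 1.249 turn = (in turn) 1.279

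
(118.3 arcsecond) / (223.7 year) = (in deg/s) 4.658e-12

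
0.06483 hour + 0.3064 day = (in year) 0.0008469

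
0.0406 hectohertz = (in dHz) 40.6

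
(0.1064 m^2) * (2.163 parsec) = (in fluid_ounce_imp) 2.499e+20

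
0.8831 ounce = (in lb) 0.05519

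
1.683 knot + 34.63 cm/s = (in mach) 0.00356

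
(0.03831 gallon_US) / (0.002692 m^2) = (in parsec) 1.746e-18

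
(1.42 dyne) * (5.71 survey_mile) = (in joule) 0.1305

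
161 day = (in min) 2.318e+05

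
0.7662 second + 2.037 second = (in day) 3.244e-05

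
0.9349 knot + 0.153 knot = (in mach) 0.001644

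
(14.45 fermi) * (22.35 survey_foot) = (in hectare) 9.844e-18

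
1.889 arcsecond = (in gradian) 0.000583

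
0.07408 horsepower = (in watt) 55.24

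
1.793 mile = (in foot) 9467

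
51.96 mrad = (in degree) 2.977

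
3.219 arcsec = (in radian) 1.561e-05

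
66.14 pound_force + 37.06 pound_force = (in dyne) 4.591e+07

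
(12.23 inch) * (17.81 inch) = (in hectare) 1.405e-05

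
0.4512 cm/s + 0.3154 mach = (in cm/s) 1.074e+04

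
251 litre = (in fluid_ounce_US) 8487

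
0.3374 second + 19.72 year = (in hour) 1.727e+05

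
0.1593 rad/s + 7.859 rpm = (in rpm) 9.38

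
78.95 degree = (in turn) 0.2193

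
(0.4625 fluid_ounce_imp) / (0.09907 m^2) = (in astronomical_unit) 8.867e-16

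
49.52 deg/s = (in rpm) 8.253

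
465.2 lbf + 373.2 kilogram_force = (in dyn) 5.729e+08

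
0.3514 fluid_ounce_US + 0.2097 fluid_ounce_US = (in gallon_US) 0.004384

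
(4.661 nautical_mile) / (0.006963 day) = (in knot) 27.89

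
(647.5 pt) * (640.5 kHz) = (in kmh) 5.267e+05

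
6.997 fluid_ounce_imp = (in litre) 0.1988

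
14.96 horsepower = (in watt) 1.116e+04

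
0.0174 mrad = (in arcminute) 0.05982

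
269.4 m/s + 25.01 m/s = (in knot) 572.3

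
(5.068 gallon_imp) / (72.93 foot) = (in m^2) 0.001036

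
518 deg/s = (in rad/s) 9.041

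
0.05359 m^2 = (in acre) 1.324e-05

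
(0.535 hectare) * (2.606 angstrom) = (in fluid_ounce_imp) 0.04907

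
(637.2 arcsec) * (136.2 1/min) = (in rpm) 0.06696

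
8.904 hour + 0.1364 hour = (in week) 0.05381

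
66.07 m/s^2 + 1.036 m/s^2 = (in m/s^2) 67.11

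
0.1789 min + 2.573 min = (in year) 5.236e-06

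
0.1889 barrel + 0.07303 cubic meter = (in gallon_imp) 22.67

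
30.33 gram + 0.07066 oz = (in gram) 32.33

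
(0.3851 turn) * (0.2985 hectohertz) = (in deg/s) 4138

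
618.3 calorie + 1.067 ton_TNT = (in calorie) 1.067e+09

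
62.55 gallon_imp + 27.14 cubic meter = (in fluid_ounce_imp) 9.652e+05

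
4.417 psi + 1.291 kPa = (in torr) 238.1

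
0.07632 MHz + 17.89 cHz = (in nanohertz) 7.632e+13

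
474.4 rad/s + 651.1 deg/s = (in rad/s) 485.8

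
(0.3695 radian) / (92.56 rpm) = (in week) 6.303e-08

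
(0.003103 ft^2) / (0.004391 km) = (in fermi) 6.565e+10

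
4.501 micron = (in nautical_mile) 2.43e-09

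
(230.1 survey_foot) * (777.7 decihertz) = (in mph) 1.22e+04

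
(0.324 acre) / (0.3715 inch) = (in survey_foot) 4.559e+05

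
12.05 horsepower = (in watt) 8986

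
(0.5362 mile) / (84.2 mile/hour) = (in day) 0.0002653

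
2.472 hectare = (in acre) 6.108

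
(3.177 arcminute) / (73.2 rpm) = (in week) 1.993e-10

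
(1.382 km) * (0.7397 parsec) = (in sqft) 3.395e+20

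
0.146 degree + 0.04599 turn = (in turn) 0.0464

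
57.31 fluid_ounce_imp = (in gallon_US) 0.4302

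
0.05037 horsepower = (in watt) 37.56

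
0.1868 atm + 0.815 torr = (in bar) 0.1904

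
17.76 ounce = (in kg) 0.5035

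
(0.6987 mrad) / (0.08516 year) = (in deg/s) 1.491e-08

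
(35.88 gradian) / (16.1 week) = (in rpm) 5.527e-07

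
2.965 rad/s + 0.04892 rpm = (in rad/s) 2.97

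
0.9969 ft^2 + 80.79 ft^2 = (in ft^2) 81.79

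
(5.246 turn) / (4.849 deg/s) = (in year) 1.235e-05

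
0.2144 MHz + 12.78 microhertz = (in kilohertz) 214.4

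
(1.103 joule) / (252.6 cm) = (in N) 0.4367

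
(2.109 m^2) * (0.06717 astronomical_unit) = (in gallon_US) 5.598e+12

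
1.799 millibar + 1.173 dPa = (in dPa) 1800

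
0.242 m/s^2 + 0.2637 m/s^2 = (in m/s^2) 0.5057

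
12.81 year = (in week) 668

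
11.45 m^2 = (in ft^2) 123.2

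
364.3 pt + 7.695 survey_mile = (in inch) 4.876e+05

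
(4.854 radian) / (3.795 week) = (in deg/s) 0.0001212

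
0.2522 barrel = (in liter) 40.1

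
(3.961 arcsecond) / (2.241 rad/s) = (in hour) 2.38e-09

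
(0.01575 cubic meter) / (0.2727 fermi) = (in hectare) 5.776e+09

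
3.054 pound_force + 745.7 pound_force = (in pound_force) 748.8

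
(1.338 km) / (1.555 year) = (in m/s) 2.728e-05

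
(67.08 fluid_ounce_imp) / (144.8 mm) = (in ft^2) 0.1417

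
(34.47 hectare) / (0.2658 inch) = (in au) 0.0003413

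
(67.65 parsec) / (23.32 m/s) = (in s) 8.951e+16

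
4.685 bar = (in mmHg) 3514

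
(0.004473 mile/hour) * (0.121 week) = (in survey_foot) 480.1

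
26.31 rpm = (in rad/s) 2.755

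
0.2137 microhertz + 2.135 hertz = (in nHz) 2.135e+09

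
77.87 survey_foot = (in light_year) 2.509e-15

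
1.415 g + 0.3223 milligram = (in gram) 1.415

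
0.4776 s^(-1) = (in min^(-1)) 28.66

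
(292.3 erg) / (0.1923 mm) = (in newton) 0.152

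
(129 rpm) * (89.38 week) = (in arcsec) 1.506e+14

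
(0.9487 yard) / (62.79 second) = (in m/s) 0.01382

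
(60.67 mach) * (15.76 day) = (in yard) 3.076e+10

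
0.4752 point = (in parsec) 5.433e-21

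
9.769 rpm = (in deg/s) 58.61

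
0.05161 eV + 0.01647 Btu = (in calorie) 4.153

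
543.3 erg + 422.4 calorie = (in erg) 1.767e+10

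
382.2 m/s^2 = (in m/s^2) 382.2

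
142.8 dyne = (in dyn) 142.8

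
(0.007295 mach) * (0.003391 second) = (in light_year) 8.903e-19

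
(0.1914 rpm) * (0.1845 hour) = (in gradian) 847.5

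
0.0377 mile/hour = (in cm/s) 1.685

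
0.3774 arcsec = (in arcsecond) 0.3774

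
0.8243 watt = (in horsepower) 0.001105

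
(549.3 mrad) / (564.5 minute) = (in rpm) 0.0001549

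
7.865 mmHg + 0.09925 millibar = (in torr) 7.939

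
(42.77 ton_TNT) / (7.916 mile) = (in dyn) 1.405e+12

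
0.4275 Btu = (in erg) 4.51e+09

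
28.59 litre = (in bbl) 0.1798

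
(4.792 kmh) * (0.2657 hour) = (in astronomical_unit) 8.511e-09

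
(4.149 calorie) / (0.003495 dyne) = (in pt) 1.408e+12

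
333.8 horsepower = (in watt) 2.489e+05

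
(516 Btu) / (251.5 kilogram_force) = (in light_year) 2.333e-14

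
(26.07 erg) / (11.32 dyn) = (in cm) 2.303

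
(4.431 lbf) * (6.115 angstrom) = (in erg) 0.1205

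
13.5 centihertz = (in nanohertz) 1.35e+08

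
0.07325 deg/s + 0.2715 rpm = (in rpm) 0.2837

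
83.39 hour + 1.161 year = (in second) 3.691e+07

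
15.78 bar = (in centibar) 1578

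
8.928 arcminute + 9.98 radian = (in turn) 1.589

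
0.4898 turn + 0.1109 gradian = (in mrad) 3079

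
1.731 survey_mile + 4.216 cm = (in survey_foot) 9140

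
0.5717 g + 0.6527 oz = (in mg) 1.908e+04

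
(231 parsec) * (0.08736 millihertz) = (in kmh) 2.242e+15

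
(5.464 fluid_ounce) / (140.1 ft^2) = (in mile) 7.714e-09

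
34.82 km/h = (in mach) 0.02841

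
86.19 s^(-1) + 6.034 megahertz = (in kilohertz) 6034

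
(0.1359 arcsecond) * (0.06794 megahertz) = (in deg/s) 2.565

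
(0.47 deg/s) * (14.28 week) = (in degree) 4.059e+06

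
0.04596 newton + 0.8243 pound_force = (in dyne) 3.713e+05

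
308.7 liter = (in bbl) 1.942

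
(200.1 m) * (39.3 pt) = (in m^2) 2.774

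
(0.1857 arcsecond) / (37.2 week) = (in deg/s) 2.293e-12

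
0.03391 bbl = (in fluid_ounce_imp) 189.7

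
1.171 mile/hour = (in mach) 0.001537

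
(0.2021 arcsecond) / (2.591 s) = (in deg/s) 2.167e-05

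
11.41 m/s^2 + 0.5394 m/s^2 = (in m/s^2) 11.95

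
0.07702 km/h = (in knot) 0.04159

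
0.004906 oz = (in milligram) 139.1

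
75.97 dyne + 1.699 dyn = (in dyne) 77.67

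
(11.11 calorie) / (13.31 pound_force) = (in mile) 0.0004879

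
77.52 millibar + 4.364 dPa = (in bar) 0.07752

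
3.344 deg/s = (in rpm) 0.5573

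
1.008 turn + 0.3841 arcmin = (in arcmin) 2.177e+04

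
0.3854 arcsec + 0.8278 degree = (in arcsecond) 2980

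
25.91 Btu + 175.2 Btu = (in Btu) 201.1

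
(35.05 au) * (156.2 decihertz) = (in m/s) 8.19e+13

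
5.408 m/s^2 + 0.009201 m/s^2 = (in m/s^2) 5.417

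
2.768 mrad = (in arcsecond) 570.9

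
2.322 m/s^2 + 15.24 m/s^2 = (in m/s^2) 17.56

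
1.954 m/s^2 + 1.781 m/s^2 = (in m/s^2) 3.735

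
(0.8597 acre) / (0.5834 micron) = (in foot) 1.957e+10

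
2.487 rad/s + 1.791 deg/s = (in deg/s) 144.3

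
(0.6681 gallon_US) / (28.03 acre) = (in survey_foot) 7.315e-08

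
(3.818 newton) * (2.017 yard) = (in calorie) 1.683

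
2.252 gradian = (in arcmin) 121.6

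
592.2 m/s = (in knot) 1151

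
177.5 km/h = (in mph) 110.3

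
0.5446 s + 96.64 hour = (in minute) 5798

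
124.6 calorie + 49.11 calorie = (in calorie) 173.7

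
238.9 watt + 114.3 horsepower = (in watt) 8.547e+04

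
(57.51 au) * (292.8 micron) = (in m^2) 2.519e+09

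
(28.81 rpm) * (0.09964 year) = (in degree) 5.432e+08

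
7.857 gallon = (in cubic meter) 0.02974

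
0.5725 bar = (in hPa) 572.5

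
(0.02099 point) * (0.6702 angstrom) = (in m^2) 4.963e-16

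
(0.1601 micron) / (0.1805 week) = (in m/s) 1.467e-12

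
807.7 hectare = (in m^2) 8.077e+06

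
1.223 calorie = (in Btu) 0.00485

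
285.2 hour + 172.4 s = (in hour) 285.2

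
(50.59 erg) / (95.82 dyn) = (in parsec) 1.711e-19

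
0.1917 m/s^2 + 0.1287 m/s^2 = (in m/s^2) 0.3204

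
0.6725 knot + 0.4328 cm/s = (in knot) 0.6809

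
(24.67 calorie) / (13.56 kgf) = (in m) 0.7762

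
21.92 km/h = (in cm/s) 608.9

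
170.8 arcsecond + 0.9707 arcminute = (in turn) 0.0001767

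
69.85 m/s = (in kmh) 251.5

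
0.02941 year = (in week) 1.534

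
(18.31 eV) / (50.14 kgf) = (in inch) 2.349e-19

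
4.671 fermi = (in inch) 1.839e-13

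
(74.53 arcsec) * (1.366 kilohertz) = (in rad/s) 0.4936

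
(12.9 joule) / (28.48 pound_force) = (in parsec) 3.3e-18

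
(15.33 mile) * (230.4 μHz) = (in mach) 0.01669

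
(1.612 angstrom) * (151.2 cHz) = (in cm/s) 2.437e-08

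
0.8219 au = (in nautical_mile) 6.639e+07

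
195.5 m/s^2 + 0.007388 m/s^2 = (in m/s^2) 195.5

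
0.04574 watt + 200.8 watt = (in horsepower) 0.2693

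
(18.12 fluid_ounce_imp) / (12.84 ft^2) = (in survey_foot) 0.001416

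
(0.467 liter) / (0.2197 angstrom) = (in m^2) 2.126e+07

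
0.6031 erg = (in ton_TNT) 1.441e-17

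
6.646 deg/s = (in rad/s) 0.116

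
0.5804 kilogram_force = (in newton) 5.692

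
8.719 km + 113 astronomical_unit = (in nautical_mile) 9.128e+09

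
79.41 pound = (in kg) 36.02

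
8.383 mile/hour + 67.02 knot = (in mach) 0.1123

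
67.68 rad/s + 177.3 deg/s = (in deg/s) 4055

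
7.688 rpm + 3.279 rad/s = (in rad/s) 4.084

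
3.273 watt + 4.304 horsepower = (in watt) 3213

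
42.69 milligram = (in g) 0.04269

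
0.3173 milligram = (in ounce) 1.119e-05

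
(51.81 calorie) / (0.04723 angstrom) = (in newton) 4.59e+13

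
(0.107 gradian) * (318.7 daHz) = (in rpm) 51.15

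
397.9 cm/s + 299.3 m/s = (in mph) 678.4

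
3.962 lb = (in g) 1797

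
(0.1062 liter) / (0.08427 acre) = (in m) 3.114e-07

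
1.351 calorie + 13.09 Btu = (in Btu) 13.1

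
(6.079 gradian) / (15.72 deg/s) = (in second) 0.348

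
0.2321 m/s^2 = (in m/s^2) 0.2321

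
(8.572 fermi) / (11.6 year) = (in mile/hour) 5.242e-23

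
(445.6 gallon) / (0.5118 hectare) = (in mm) 0.3296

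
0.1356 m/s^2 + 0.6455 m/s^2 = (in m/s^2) 0.7811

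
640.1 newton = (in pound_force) 143.9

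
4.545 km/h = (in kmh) 4.545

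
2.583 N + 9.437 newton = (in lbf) 2.702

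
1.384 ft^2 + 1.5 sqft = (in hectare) 2.679e-05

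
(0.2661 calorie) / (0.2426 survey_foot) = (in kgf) 1.535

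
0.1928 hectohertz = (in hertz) 19.28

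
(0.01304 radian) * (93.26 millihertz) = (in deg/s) 0.06968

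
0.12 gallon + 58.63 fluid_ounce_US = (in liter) 2.188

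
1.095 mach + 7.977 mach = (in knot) 6005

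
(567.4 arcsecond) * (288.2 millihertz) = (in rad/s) 0.0007928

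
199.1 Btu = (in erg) 2.101e+12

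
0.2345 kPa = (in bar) 0.002345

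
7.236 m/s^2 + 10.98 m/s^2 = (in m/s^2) 18.22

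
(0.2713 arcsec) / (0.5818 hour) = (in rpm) 5.997e-09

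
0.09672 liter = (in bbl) 0.0006084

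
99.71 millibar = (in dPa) 9.971e+04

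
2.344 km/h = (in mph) 1.456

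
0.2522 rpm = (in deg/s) 1.513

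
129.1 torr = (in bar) 0.1721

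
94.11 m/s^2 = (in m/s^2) 94.11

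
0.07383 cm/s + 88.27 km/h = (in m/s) 24.52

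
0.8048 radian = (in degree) 46.11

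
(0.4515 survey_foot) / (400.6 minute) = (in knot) 1.113e-05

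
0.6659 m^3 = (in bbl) 4.188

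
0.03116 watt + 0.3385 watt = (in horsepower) 0.0004957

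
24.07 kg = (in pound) 53.07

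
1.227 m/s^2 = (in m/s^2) 1.227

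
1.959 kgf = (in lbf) 4.319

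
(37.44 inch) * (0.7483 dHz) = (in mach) 0.000209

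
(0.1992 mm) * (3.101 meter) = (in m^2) 0.0006177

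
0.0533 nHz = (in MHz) 5.33e-17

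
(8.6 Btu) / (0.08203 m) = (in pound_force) 2.487e+04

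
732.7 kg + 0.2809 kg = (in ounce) 2.586e+04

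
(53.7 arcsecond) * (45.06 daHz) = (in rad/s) 0.1173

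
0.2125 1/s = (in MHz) 2.125e-07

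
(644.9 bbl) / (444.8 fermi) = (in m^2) 2.305e+14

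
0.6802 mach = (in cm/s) 2.316e+04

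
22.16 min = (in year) 4.216e-05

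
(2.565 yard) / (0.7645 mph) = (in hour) 0.001906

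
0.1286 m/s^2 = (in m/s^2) 0.1286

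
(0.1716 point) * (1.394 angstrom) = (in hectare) 8.439e-19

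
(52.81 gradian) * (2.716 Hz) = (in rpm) 21.51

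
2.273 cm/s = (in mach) 6.675e-05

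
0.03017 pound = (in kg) 0.01368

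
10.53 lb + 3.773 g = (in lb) 10.54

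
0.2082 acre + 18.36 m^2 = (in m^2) 860.9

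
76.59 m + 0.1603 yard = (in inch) 3021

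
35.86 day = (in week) 5.123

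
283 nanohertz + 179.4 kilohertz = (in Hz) 1.794e+05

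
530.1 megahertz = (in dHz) 5.301e+09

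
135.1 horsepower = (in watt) 1.007e+05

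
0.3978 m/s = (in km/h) 1.432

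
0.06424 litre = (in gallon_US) 0.01697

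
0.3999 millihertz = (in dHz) 0.003999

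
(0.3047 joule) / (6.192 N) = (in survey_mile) 3.058e-05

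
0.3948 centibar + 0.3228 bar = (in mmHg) 245.1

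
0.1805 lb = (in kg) 0.08187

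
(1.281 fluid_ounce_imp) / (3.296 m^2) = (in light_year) 1.167e-21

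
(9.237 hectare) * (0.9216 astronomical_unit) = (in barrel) 8.01e+16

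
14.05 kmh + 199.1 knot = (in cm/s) 1.063e+04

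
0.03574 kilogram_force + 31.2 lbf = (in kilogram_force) 14.19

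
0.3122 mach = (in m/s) 106.3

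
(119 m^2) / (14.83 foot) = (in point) 7.463e+04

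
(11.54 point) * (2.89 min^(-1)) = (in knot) 0.0003812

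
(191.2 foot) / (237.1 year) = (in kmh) 2.806e-08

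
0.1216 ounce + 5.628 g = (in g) 9.075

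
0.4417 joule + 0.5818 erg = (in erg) 4.417e+06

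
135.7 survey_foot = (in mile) 0.0257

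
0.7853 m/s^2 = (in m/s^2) 0.7853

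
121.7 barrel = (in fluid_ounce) 6.543e+05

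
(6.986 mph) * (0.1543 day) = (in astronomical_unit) 2.783e-07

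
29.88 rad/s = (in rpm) 285.3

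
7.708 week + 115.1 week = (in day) 859.7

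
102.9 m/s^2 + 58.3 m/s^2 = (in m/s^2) 161.2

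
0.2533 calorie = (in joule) 1.06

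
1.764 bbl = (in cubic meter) 0.2805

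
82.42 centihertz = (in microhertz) 8.242e+05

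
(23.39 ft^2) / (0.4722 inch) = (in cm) 1.812e+04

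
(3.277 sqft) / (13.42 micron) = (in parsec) 7.352e-13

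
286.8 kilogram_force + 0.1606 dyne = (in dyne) 2.813e+08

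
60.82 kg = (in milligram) 6.082e+07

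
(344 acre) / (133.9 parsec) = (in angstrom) 0.003369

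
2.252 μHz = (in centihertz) 0.0002252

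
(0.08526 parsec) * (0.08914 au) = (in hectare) 3.508e+21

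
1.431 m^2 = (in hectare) 0.0001431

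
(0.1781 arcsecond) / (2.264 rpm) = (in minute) 6.07e-08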